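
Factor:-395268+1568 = -2^2*5^2 * 31^1*127^1=- 393700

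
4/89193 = 4/89193  =  0.00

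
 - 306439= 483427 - 789866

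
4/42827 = 4/42827=0.00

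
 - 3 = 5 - 8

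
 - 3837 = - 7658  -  -3821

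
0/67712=0=   0.00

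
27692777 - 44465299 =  - 16772522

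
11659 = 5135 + 6524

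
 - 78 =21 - 99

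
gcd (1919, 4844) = 1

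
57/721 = 57/721 = 0.08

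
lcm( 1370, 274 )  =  1370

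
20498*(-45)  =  -922410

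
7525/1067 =7 + 56/1067 = 7.05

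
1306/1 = 1306 = 1306.00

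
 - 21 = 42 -63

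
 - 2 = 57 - 59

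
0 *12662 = 0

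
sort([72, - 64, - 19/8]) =[-64 , - 19/8,  72]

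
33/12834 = 11/4278 = 0.00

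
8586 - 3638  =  4948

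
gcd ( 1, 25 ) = 1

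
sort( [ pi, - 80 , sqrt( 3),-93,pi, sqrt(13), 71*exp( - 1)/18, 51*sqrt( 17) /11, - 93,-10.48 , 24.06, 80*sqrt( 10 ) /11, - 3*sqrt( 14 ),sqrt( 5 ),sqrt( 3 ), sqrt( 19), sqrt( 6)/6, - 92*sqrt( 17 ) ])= [ - 92*sqrt( 17),  -  93,-93 ,-80 , -3*  sqrt( 14),-10.48, sqrt( 6)/6,71*exp(  -  1 ) /18, sqrt (3), sqrt( 3), sqrt( 5), pi, pi,sqrt(13), sqrt( 19),51*sqrt(17)/11, 80*sqrt( 10)/11, 24.06] 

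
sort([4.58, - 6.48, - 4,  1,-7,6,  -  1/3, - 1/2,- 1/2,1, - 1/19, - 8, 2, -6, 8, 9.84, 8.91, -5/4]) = [-8,-7, - 6.48, - 6,- 4, - 5/4, - 1/2, - 1/2, - 1/3, - 1/19,  1,  1 , 2, 4.58, 6, 8,8.91, 9.84 ]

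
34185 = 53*645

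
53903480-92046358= -38142878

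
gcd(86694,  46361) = 1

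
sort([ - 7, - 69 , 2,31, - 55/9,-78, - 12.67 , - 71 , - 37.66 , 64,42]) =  [ - 78, - 71,-69 , - 37.66, - 12.67, - 7,-55/9,  2, 31,42,  64 ] 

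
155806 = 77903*2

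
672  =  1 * 672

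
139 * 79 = 10981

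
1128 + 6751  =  7879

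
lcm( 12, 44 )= 132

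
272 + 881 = 1153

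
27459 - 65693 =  - 38234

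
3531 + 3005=6536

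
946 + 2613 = 3559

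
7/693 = 1/99= 0.01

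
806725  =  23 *35075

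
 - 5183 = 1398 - 6581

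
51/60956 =51/60956 = 0.00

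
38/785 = 38/785 = 0.05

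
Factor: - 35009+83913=48904 =2^3*6113^1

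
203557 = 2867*71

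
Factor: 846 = 2^1*3^2*47^1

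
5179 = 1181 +3998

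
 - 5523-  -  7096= 1573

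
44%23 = 21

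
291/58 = 291/58 = 5.02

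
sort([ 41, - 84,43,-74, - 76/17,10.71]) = [ - 84,  -  74,-76/17,10.71 , 41, 43 ]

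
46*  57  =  2622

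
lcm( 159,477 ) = 477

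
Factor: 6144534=2^1*3^2*11^1*31033^1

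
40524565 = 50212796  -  9688231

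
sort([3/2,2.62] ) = [ 3/2, 2.62 ]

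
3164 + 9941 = 13105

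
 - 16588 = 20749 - 37337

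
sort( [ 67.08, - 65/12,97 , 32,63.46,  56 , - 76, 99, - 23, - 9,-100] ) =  [ - 100,-76,-23, - 9,-65/12,32,56,63.46,67.08, 97, 99 ]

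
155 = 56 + 99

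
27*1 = 27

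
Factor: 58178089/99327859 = 29^1*2006141^1*99327859^( - 1)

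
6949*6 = 41694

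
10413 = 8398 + 2015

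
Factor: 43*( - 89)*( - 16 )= 61232  =  2^4* 43^1 * 89^1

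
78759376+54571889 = 133331265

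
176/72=2+4/9 = 2.44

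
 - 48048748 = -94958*506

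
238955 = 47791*5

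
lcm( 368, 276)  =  1104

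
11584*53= 613952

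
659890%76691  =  46362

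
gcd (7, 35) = 7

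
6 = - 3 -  - 9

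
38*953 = 36214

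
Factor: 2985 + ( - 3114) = - 129 = - 3^1*  43^1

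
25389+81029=106418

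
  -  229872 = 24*( - 9578 )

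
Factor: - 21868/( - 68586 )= 2^1*3^( - 1)*11^1*23^( - 1) = 22/69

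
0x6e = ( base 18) 62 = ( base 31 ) 3h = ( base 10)110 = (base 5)420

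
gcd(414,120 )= 6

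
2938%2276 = 662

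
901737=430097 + 471640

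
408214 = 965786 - 557572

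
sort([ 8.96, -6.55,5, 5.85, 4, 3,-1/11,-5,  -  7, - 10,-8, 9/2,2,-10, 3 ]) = [ - 10,-10,-8,-7, - 6.55,-5 , - 1/11,2,3, 3, 4,9/2, 5, 5.85, 8.96 ] 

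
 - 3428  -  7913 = -11341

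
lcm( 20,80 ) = 80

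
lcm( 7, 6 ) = 42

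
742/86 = 371/43 = 8.63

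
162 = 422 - 260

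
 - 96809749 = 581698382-678508131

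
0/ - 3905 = 0/1 = -  0.00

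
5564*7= 38948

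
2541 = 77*33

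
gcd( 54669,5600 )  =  1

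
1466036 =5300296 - 3834260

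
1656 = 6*276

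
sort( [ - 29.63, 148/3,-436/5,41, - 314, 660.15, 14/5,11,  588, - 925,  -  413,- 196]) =[ - 925,-413, - 314,-196, - 436/5, - 29.63,14/5, 11, 41, 148/3 , 588 , 660.15] 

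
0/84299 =0 = 0.00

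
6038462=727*8306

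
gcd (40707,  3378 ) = 3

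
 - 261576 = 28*( - 9342)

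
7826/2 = 3913= 3913.00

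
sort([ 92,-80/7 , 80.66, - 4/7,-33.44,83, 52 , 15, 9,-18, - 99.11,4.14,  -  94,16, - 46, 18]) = [-99.11,-94,- 46, - 33.44,-18, - 80/7, - 4/7, 4.14 , 9, 15,16,18,52, 80.66, 83, 92]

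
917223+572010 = 1489233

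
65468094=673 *97278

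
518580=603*860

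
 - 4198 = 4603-8801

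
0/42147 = 0 = 0.00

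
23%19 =4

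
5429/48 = 113 + 5/48= 113.10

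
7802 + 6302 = 14104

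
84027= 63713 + 20314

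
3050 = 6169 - 3119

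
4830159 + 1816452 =6646611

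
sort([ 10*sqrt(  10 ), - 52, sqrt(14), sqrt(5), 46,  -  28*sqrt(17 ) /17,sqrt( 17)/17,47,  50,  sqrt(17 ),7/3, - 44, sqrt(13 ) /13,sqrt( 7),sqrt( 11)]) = [ - 52, - 44,  -  28*sqrt(17 ) /17, sqrt (17)/17, sqrt(13 )/13,sqrt ( 5), 7/3,sqrt(7 ),sqrt(11),sqrt(14 ),sqrt(17 ),10*sqrt( 10 ),46,  47, 50]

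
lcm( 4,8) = 8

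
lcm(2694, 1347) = 2694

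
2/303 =2/303 = 0.01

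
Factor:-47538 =-2^1*3^2*19^1 * 139^1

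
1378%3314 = 1378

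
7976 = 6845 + 1131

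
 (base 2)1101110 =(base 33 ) 3b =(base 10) 110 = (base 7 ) 215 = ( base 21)55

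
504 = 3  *168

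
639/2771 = 639/2771=0.23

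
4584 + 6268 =10852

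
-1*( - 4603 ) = 4603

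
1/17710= 1/17710 = 0.00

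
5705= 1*5705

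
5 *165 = 825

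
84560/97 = 84560/97  =  871.75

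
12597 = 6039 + 6558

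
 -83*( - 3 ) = 249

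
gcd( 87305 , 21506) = 1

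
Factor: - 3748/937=-2^2 = - 4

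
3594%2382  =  1212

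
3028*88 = 266464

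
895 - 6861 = -5966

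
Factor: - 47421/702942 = - 15807/234314  =  - 2^ ( - 1 )*3^1*11^1*79^( - 1) * 479^1*1483^ ( - 1) 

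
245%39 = 11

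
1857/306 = 6 + 7/102 = 6.07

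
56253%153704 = 56253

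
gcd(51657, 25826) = 1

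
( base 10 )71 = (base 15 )4b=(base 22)35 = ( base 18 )3h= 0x47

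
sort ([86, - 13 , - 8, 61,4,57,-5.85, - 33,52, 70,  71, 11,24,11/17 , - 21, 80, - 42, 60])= [ - 42,  -  33,-21, - 13, - 8, - 5.85,  11/17 , 4, 11,  24 , 52 , 57, 60,61,70, 71,80, 86] 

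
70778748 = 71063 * 996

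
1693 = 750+943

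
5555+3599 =9154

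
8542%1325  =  592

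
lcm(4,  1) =4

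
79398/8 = 9924  +  3/4= 9924.75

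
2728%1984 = 744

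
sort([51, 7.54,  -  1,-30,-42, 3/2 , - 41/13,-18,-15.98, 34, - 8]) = [ - 42, - 30,-18, - 15.98 , - 8, - 41/13, - 1,3/2, 7.54,  34 , 51 ]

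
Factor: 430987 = 430987^1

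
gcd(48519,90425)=1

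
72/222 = 12/37=   0.32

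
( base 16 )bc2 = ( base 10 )3010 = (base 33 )2p7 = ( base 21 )6H7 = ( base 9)4114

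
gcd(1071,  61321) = 1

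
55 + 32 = 87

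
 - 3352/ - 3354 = 1676/1677 = 1.00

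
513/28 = 18 + 9/28 = 18.32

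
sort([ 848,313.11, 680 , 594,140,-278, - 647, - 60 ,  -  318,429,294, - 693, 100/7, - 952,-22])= [ - 952, - 693, - 647, - 318,  -  278, - 60,-22,100/7,140 , 294, 313.11 , 429,594,680,848]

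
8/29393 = 8/29393 = 0.00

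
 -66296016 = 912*(-72693)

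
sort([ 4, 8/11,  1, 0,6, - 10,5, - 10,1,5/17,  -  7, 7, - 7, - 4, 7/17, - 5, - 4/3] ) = [ - 10, -10,-7 , - 7, - 5,-4 , - 4/3, 0, 5/17,7/17 , 8/11, 1,1,4,5,6, 7]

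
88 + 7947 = 8035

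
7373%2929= 1515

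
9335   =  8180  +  1155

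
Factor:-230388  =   - 2^2*3^1*73^1*263^1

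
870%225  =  195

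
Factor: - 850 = - 2^1*5^2*17^1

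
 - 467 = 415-882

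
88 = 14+74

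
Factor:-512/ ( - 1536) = 1/3 = 3^(  -  1)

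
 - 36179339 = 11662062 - 47841401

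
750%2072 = 750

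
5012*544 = 2726528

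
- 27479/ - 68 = 27479/68  =  404.10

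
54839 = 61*899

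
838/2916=419/1458 = 0.29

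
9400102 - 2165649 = 7234453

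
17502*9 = 157518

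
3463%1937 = 1526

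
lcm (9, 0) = 0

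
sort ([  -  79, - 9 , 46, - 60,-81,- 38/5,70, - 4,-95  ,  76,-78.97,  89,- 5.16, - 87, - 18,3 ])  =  [-95,-87,-81, -79, - 78.97, - 60, - 18,-9, - 38/5, - 5.16, -4,3,  46 , 70,76,89] 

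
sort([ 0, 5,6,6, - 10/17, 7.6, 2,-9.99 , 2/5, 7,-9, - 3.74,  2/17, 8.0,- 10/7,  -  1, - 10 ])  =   [ - 10, - 9.99,  -  9,-3.74, - 10/7,- 1, - 10/17, 0, 2/17, 2/5, 2, 5, 6, 6,7 , 7.6, 8.0 ] 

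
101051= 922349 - 821298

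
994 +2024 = 3018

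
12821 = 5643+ 7178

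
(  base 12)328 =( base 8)720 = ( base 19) 158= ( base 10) 464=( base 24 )j8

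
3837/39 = 98 + 5/13 = 98.38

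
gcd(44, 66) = 22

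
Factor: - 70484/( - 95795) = 2^2*5^( - 1 ) * 7^( - 2)*17^( - 1) *23^( - 1)*67^1*263^1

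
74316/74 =37158/37 = 1004.27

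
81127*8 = 649016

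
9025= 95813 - 86788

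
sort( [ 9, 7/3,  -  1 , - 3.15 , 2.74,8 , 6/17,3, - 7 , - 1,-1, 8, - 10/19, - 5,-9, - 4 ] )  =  [ - 9, - 7, - 5 , - 4, - 3.15, - 1, - 1, - 1, - 10/19,6/17, 7/3, 2.74,3 , 8, 8, 9]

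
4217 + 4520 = 8737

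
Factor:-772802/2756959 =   -  2^1*386401^1 * 2756959^(-1) 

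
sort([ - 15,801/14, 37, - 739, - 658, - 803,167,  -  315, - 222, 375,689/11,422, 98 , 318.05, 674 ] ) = [ - 803,-739,-658, - 315,-222, - 15, 37, 801/14,689/11, 98, 167, 318.05, 375, 422, 674 ] 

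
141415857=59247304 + 82168553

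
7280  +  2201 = 9481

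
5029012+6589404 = 11618416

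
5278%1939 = 1400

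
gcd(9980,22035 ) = 5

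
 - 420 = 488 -908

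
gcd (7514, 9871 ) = 1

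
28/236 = 7/59 = 0.12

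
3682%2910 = 772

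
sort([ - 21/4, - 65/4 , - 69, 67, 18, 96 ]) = [- 69,-65/4, - 21/4,18, 67 , 96] 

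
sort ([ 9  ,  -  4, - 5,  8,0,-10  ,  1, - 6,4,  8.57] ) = [-10,-6, - 5, -4,0, 1,4, 8,8.57,  9] 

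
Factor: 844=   2^2*211^1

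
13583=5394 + 8189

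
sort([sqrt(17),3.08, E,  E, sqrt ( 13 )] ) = [ E, E , 3.08,  sqrt(13), sqrt(17)] 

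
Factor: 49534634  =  2^1 * 17^1*19^1*76679^1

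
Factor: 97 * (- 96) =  - 9312 = -2^5*3^1  *97^1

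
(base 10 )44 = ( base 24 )1k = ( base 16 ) 2c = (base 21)22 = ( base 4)230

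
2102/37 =2102/37 = 56.81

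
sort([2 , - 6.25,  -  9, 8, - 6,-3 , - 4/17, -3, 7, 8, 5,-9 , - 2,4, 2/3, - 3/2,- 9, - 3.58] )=[ - 9,  -  9 , - 9,-6.25,  -  6, - 3.58, - 3,  -  3, - 2,-3/2,- 4/17, 2/3, 2, 4, 5,7, 8, 8] 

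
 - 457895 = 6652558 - 7110453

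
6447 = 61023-54576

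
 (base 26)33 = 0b1010001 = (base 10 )81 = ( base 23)3c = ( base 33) 2F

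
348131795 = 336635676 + 11496119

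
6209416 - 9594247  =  -3384831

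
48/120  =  2/5 = 0.40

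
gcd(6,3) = 3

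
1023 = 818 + 205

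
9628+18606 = 28234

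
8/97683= 8/97683 = 0.00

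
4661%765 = 71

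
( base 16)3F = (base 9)70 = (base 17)3c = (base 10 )63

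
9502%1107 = 646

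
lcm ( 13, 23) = 299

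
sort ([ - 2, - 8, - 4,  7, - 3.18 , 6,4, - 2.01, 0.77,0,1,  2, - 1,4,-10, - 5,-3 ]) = [ - 10 , - 8, - 5, - 4, - 3.18,-3, - 2.01,-2, - 1,0,0.77 , 1,2,4,4,6,7]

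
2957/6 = 492 + 5/6 = 492.83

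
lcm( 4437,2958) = 8874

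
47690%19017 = 9656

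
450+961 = 1411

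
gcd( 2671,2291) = 1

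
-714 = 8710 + - 9424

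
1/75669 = 1/75669=0.00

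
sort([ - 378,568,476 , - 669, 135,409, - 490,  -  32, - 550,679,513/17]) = [ - 669, - 550, - 490, - 378, - 32,513/17, 135 , 409,476,568,679]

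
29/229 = 29/229 = 0.13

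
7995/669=2665/223 = 11.95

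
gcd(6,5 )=1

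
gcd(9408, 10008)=24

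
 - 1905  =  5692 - 7597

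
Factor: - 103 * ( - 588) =60564 = 2^2*3^1 * 7^2*103^1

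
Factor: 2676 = 2^2*3^1 *223^1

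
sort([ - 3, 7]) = [ - 3, 7]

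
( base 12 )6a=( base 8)122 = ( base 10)82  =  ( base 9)101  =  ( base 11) 75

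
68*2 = 136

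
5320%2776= 2544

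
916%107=60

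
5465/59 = 5465/59  =  92.63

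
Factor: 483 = 3^1*7^1*23^1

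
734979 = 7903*93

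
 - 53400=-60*890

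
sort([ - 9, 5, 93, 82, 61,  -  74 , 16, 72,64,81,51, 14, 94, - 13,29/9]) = [ - 74, - 13, - 9,  29/9,  5,  14 , 16, 51 , 61,  64, 72, 81,82, 93,  94 ] 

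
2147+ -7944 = -5797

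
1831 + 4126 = 5957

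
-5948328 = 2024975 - 7973303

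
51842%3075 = 2642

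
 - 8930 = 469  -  9399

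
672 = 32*21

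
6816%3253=310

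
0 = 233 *0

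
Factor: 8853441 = 3^1* 1277^1*2311^1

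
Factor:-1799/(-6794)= 2^ (-1) *7^1*43^( -1)*79^( -1 )*257^1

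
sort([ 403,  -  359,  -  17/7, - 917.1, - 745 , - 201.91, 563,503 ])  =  [ - 917.1,-745, - 359, - 201.91, - 17/7,403,503,563] 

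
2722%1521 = 1201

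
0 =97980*0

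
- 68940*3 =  - 206820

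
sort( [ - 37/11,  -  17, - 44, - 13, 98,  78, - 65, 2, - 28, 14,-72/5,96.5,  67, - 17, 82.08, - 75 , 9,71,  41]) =[ - 75,-65, - 44, - 28, - 17, - 17, - 72/5, - 13, - 37/11,2 , 9,14, 41,  67, 71, 78,82.08, 96.5,98]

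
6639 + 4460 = 11099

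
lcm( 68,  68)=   68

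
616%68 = 4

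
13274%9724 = 3550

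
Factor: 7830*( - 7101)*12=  -2^3 * 3^7*5^1*29^1*263^1 = -667209960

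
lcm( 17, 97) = 1649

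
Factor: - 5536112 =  - 2^4*179^1*1933^1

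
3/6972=1/2324 = 0.00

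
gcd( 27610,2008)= 502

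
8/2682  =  4/1341=0.00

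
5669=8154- 2485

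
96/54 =16/9 = 1.78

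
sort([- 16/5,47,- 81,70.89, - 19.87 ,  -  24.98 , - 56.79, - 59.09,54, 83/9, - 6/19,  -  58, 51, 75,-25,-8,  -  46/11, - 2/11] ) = [ - 81 ,  -  59.09,-58,  -  56.79, - 25, - 24.98,-19.87, - 8, - 46/11, - 16/5,-6/19, -2/11,83/9 , 47 , 51,54,70.89, 75]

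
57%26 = 5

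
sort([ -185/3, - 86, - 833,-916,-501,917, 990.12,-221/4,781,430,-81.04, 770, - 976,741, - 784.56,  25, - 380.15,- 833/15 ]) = [ - 976, - 916, - 833, - 784.56,  -  501, - 380.15 , - 86,-81.04, - 185/3,- 833/15, -221/4 , 25, 430, 741,770,781,  917,990.12]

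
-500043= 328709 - 828752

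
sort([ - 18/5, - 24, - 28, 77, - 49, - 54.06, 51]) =[ - 54.06, - 49,-28, - 24, - 18/5, 51,77 ] 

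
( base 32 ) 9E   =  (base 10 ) 302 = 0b100101110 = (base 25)C2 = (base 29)AC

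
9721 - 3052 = 6669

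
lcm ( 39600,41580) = 831600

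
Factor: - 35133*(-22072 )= 2^3 * 3^1*7^2*31^1*89^1*239^1=775455576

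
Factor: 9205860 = 2^2*3^1*5^1*71^1*2161^1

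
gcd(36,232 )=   4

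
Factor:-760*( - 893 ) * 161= 2^3*5^1*7^1*19^2*23^1 * 47^1 = 109267480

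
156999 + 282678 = 439677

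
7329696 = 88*83292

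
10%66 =10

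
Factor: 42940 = 2^2*  5^1*19^1*113^1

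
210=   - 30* (- 7)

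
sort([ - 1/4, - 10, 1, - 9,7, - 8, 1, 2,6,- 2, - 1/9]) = [ - 10, - 9, - 8 ,-2, - 1/4, - 1/9,  1,1,2,6, 7] 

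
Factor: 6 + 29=35 = 5^1*7^1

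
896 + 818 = 1714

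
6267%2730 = 807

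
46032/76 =605 + 13/19 = 605.68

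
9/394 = 9/394 = 0.02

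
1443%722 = 721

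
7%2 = 1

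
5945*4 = 23780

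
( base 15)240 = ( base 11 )424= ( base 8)776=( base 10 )510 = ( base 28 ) I6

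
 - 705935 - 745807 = -1451742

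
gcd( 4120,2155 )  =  5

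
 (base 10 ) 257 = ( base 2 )100000001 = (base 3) 100112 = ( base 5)2012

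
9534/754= 12 + 243/377 = 12.64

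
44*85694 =3770536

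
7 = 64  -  57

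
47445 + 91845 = 139290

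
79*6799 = 537121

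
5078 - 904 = 4174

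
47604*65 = 3094260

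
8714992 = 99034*88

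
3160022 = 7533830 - 4373808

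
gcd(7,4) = 1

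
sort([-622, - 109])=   [ - 622,-109]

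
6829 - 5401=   1428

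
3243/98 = 33+9/98 = 33.09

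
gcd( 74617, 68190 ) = 1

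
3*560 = 1680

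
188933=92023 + 96910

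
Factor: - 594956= - 2^2*59^1*2521^1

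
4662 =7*666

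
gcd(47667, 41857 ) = 1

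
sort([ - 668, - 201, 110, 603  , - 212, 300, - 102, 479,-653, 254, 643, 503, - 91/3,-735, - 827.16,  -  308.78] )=[ -827.16,-735,  -  668,-653, - 308.78, - 212, - 201,-102, - 91/3 , 110, 254,  300, 479, 503, 603, 643] 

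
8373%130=53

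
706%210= 76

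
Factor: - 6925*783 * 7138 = -38704198950= - 2^1*3^3*5^2*29^1 * 43^1 * 83^1*277^1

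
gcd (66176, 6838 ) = 2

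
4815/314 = 4815/314  =  15.33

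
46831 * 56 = 2622536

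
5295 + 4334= 9629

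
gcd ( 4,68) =4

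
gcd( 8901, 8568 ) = 9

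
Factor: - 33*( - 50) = 1650  =  2^1*3^1 * 5^2*11^1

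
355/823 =355/823=0.43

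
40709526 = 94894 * 429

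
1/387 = 1/387 = 0.00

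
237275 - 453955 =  - 216680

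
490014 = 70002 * 7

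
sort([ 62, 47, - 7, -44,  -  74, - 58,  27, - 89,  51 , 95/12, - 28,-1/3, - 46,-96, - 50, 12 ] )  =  [ - 96,-89 , - 74, - 58 ,-50,  -  46, - 44, - 28  , - 7, - 1/3,95/12, 12, 27 , 47,51, 62]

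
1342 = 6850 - 5508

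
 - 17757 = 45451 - 63208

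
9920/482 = 4960/241 = 20.58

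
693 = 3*231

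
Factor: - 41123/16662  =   - 2^ (  -  1 )* 3^( - 1)*17^1 * 41^1  *59^1 * 2777^( - 1 ) 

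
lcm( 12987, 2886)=25974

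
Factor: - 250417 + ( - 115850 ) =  - 3^1 * 11^2 *1009^1 = - 366267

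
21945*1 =21945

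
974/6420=487/3210=0.15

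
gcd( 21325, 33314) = 1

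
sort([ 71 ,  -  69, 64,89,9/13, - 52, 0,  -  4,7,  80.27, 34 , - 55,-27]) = [ - 69, - 55 , - 52, - 27, - 4, 0, 9/13,7,  34, 64, 71, 80.27, 89 ]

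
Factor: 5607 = 3^2*7^1*89^1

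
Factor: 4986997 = 4986997^1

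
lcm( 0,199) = 0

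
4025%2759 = 1266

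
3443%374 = 77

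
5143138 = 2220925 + 2922213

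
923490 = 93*9930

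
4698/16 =2349/8 = 293.62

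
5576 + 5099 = 10675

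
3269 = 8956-5687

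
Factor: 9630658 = 2^1 * 4815329^1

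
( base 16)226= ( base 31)HN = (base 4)20212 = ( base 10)550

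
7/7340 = 7/7340 =0.00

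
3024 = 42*72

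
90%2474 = 90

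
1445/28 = 1445/28=51.61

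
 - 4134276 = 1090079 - 5224355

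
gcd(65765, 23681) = 7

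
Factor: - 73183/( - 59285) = 5^( - 1)*11^1*71^( - 1)*167^( - 1 )*6653^1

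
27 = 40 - 13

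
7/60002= 7/60002 = 0.00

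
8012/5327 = 1 + 2685/5327 = 1.50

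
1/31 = 1/31 = 0.03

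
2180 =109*20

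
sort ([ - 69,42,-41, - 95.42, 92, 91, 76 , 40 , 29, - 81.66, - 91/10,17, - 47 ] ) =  [ - 95.42, - 81.66,- 69,-47, - 41, - 91/10, 17, 29,40, 42,76,91,  92]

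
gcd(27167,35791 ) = 7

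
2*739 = 1478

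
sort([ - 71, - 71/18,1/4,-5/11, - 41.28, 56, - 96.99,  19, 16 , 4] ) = [ - 96.99, - 71, - 41.28, - 71/18, - 5/11,1/4,4,16,19, 56]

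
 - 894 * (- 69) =61686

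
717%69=27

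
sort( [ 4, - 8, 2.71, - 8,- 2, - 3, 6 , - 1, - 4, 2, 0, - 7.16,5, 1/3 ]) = [ - 8, - 8,-7.16, - 4, -3, - 2, - 1, 0,1/3,  2, 2.71, 4,5, 6]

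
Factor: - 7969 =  -13^1*613^1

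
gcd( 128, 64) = 64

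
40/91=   40/91 = 0.44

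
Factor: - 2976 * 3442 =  - 10243392 = - 2^6*3^1 * 31^1 * 1721^1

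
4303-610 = 3693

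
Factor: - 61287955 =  - 5^1*12257591^1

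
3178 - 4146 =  - 968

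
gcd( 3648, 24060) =12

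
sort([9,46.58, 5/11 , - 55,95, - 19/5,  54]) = [ - 55, - 19/5,5/11 , 9, 46.58,  54,95 ]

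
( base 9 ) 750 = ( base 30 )kc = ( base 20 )1ac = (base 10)612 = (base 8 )1144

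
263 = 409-146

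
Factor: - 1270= - 2^1 * 5^1*127^1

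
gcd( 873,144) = 9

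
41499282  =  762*54461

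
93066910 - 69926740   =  23140170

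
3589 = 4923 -1334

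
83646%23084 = 14394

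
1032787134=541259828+491527306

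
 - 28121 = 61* ( - 461 ) 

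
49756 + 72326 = 122082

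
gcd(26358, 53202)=6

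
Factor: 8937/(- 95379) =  - 2979/31793 = - 3^2*331^1 * 31793^( - 1)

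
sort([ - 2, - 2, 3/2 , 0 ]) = [ - 2, -2,  0,3/2]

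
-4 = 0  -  4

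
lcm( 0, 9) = 0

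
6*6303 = 37818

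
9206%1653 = 941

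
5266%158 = 52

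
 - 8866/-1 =8866 + 0/1 = 8866.00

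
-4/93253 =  - 1 + 93249/93253= - 0.00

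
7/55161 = 7/55161 = 0.00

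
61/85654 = 61/85654= 0.00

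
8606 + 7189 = 15795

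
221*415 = 91715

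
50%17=16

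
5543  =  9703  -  4160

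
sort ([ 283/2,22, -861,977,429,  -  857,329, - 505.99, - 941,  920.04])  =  [-941, - 861, - 857, - 505.99,22, 283/2,  329,429,  920.04,977 ]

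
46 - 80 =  -34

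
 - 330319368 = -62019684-268299684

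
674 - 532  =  142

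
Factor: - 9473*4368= - 41378064 = - 2^4 * 3^1*7^1 * 13^1*9473^1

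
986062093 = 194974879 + 791087214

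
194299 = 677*287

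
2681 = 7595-4914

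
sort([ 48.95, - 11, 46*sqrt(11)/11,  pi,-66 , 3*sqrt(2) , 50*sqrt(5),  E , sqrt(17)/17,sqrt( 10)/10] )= [ - 66, - 11,sqrt( 17)/17 , sqrt(10) /10, E,pi,  3*sqrt(2), 46*sqrt( 11 )/11, 48.95,50*sqrt(5)]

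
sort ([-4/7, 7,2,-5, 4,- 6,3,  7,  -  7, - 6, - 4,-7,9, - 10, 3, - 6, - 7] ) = [  -  10, - 7, - 7,-7,  -  6,-6, -6 , - 5,-4, - 4/7,2,3, 3, 4, 7, 7, 9 ]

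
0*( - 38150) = 0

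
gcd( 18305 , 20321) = 7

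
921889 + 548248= 1470137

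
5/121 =5/121 = 0.04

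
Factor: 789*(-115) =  - 90735=-3^1*5^1*23^1*263^1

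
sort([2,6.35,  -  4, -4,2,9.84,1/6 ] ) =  [ - 4, - 4,1/6,2, 2,6.35 , 9.84]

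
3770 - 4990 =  - 1220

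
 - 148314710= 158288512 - 306603222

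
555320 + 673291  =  1228611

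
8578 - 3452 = 5126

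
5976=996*6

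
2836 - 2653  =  183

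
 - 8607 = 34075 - 42682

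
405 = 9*45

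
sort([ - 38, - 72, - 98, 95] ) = [ - 98, - 72, - 38, 95]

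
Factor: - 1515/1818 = - 2^( - 1)*3^( - 1 )*5^1= - 5/6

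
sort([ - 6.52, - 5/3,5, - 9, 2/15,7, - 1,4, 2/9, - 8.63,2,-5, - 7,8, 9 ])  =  [ - 9, - 8.63, - 7, - 6.52,-5,- 5/3,-1,2/15,2/9 , 2,4,5, 7,8,9] 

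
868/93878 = 434/46939 = 0.01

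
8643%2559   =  966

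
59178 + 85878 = 145056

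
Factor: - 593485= - 5^1*29^1 * 4093^1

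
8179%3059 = 2061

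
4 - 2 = 2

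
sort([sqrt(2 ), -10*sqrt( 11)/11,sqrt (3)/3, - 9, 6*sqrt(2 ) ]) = [ - 9, - 10*sqrt(11 ) /11, sqrt(3)/3, sqrt(2),6*sqrt(2 )]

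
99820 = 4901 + 94919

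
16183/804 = 16183/804 = 20.13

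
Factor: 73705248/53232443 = 2^5*3^3*11^(  -  1)*23^1*61^( - 1 )*3709^1*79333^( - 1)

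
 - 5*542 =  - 2710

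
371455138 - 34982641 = 336472497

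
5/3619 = 5/3619= 0.00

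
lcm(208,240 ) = 3120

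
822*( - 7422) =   -  6100884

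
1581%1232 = 349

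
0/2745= 0= 0.00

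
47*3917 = 184099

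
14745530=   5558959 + 9186571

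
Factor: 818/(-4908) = -2^( - 1 )*3^(-1) = -1/6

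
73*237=17301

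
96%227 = 96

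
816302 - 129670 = 686632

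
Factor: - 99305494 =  - 2^1*49652747^1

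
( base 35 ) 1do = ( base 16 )6A8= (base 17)5F4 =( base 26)2DE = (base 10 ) 1704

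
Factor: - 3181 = -3181^1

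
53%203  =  53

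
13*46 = 598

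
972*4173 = 4056156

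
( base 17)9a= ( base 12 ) 117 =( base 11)139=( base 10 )163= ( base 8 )243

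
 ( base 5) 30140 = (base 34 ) 1MG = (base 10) 1920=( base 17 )6ag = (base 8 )3600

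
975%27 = 3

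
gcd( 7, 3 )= 1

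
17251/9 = 1916 + 7/9 = 1916.78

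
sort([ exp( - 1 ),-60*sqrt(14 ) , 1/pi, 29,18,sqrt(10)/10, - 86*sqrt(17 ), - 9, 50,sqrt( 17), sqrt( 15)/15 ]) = [ - 86*sqrt( 17 ), - 60*sqrt(14 ), - 9, sqrt(15)/15,sqrt ( 10 )/10, 1/pi,exp( - 1),  sqrt( 17),18,  29,  50 ] 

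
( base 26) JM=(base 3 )201010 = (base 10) 516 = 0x204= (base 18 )1AC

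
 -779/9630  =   - 779/9630 = - 0.08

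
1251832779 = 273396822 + 978435957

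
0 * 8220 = 0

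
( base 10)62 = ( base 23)2g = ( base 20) 32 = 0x3E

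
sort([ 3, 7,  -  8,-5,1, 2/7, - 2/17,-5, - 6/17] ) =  [ - 8 ,-5, - 5, - 6/17, -2/17, 2/7, 1, 3, 7]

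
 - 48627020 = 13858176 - 62485196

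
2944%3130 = 2944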